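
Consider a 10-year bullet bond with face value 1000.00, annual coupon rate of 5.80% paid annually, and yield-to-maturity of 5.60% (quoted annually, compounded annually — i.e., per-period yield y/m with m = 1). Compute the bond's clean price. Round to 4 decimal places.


Answer: Price = 1015.0032

Derivation:
Coupon per period c = face * coupon_rate / m = 58.000000
Periods per year m = 1; per-period yield y/m = 0.056000
Number of cashflows N = 10
Cashflows (t years, CF_t, discount factor 1/(1+y/m)^(m*t), PV):
  t = 1.0000: CF_t = 58.000000, DF = 0.946970, PV = 54.924242
  t = 2.0000: CF_t = 58.000000, DF = 0.896752, PV = 52.011593
  t = 3.0000: CF_t = 58.000000, DF = 0.849197, PV = 49.253403
  t = 4.0000: CF_t = 58.000000, DF = 0.804163, PV = 46.641480
  t = 5.0000: CF_t = 58.000000, DF = 0.761518, PV = 44.168068
  t = 6.0000: CF_t = 58.000000, DF = 0.721135, PV = 41.825822
  t = 7.0000: CF_t = 58.000000, DF = 0.682893, PV = 39.607786
  t = 8.0000: CF_t = 58.000000, DF = 0.646679, PV = 37.507373
  t = 9.0000: CF_t = 58.000000, DF = 0.612385, PV = 35.518346
  t = 10.0000: CF_t = 1058.000000, DF = 0.579910, PV = 613.545091
Price P = sum_t PV_t = 1015.003204


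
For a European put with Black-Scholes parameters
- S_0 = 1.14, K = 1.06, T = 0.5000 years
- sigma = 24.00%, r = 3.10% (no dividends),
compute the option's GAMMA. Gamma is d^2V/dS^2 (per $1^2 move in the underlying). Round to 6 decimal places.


Answer: Gamma = 1.717304

Derivation:
d1 = 0.6049260464; d2 = 0.4352204189
phi(d1) = 0.3322371380; exp(-qT) = 1.0000000000; exp(-rT) = 0.9846195068
Gamma = exp(-qT) * phi(d1) / (S * sigma * sqrt(T)) = 1.0000000000 * 0.3322371380 / (1.1400 * 0.2400 * 0.7071067812) = 1.717304


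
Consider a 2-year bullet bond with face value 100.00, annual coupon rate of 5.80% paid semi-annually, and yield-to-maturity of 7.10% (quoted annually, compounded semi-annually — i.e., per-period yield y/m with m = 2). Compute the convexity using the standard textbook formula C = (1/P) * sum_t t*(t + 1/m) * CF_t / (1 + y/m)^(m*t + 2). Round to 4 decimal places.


Answer: Convexity = 4.4023

Derivation:
Coupon per period c = face * coupon_rate / m = 2.900000
Periods per year m = 2; per-period yield y/m = 0.035500
Number of cashflows N = 4
Cashflows (t years, CF_t, discount factor 1/(1+y/m)^(m*t), PV):
  t = 0.5000: CF_t = 2.900000, DF = 0.965717, PV = 2.800579
  t = 1.0000: CF_t = 2.900000, DF = 0.932609, PV = 2.704567
  t = 1.5000: CF_t = 2.900000, DF = 0.900637, PV = 2.611847
  t = 2.0000: CF_t = 102.900000, DF = 0.869760, PV = 89.498336
Price P = sum_t PV_t = 97.615330
Convexity numerator sum_t t*(t + 1/m) * CF_t / (1+y/m)^(m*t + 2):
  t = 0.5000: term = 1.305923
  t = 1.0000: term = 3.783457
  t = 1.5000: term = 7.307499
  t = 2.0000: term = 417.334953
Convexity = (1/P) * sum = 429.731832 / 97.615330 = 4.402299


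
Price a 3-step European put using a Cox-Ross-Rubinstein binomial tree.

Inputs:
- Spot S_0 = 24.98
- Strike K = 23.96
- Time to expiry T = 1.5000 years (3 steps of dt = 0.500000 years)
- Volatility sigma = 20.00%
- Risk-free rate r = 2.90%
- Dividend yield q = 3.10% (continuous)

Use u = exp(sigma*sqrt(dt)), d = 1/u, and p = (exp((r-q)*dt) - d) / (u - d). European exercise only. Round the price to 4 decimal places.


dt = T/N = 0.500000
u = exp(sigma*sqrt(dt)) = 1.151910; d = 1/u = 0.868123
p = (exp((r-q)*dt) - d) / (u - d) = 0.461181
Discount per step: exp(-r*dt) = 0.985605
Stock lattice S(k, i) with i counting down-moves:
  k=0: S(0,0) = 24.9800
  k=1: S(1,0) = 28.7747; S(1,1) = 21.6857
  k=2: S(2,0) = 33.1459; S(2,1) = 24.9800; S(2,2) = 18.8259
  k=3: S(3,0) = 38.1811; S(3,1) = 28.7747; S(3,2) = 21.6857; S(3,3) = 16.3432
Terminal payoffs V(N, i) = max(K - S_T, 0):
  V(3,0) = 0.000000; V(3,1) = 0.000000; V(3,2) = 2.274276; V(3,3) = 7.616808
Backward induction: V(k, i) = exp(-r*dt) * [p * V(k+1, i) + (1-p) * V(k+1, i+1)].
  V(2,0) = exp(-r*dt) * [p*0.000000 + (1-p)*0.000000] = 0.000000
  V(2,1) = exp(-r*dt) * [p*0.000000 + (1-p)*2.274276] = 1.207782
  V(2,2) = exp(-r*dt) * [p*2.274276 + (1-p)*7.616808] = 5.078753
  V(1,0) = exp(-r*dt) * [p*0.000000 + (1-p)*1.207782] = 0.641407
  V(1,1) = exp(-r*dt) * [p*1.207782 + (1-p)*5.078753] = 3.246121
  V(0,0) = exp(-r*dt) * [p*0.641407 + (1-p)*3.246121] = 2.015439

Answer: Price = V(0,0) = 2.0154


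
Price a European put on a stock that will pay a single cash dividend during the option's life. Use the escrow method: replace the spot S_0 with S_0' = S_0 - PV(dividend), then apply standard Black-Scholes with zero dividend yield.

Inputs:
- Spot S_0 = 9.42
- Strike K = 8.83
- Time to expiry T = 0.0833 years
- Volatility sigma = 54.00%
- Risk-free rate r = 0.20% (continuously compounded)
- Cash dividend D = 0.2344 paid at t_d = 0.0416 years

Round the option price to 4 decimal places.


PV(D) = D * exp(-r * t_d) = 0.2344 * 0.99991680 = 0.23438050
S_0' = S_0 - PV(D) = 9.4200 - 0.23438050 = 9.18561950
d1 = (ln(S_0'/K) + (r + sigma^2/2)*T) / (sigma*sqrt(T)) = 0.33233726
d2 = d1 - sigma*sqrt(T) = 0.17648386
exp(-rT) = 0.99983341
N(-d1) = 0.36981731; N(-d2) = 0.42995691
P = K * exp(-rT) * N(-d2) - S_0' * N(-d1) = 8.8300 * 0.99983341 * 0.42995691 - 9.18561950 * 0.36981731 = 0.3989

Answer: Price = 0.3989


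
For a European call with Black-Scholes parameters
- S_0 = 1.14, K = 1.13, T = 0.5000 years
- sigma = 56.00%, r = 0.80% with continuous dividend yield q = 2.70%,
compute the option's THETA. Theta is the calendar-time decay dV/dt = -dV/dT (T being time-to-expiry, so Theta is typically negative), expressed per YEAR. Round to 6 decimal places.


Answer: Theta = -0.160529

Derivation:
d1 = 0.1962489758; d2 = -0.1997308217
phi(d1) = 0.3913334131; exp(-qT) = 0.9865907163; exp(-rT) = 0.9960079893
Theta = -S*exp(-qT)*phi(d1)*sigma/(2*sqrt(T)) - r*K*exp(-rT)*N(d2) + q*S*exp(-qT)*N(d1)
N(d1) = 0.5777923519; N(d2) = 0.4208455536; sqrt(T) = 0.7071067812
Term 1 = -1.1400 * 0.9865907163 * 0.3913334131 * 0.5600 / (2 * 0.7071067812) = -0.1742857324
Term 2 = -0.0080 * 1.1300 * 0.9960079893 * 0.4208455536 = -0.0037892564
Term 3 = 0.0270 * 1.1400 * 0.9865907163 * 0.5777923519 = 0.0175459719
Theta = -0.1742857324 + (-0.0037892564) + (0.0175459719) = -0.160529


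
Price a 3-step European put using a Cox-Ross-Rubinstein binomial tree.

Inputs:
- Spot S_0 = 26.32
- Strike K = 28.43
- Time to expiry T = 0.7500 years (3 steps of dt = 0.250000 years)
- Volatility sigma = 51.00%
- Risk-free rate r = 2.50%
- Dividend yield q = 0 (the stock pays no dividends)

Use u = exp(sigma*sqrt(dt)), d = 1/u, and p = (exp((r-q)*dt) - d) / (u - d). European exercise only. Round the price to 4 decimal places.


Answer: Price = V(0,0) = 5.8860

Derivation:
dt = T/N = 0.250000
u = exp(sigma*sqrt(dt)) = 1.290462; d = 1/u = 0.774916
p = (exp((r-q)*dt) - d) / (u - d) = 0.448754
Discount per step: exp(-r*dt) = 0.993769
Stock lattice S(k, i) with i counting down-moves:
  k=0: S(0,0) = 26.3200
  k=1: S(1,0) = 33.9649; S(1,1) = 20.3958
  k=2: S(2,0) = 43.8305; S(2,1) = 26.3200; S(2,2) = 15.8050
  k=3: S(3,0) = 56.5615; S(3,1) = 33.9649; S(3,2) = 20.3958; S(3,3) = 12.2476
Terminal payoffs V(N, i) = max(K - S_T, 0):
  V(3,0) = 0.000000; V(3,1) = 0.000000; V(3,2) = 8.034198; V(3,3) = 16.182411
Backward induction: V(k, i) = exp(-r*dt) * [p * V(k+1, i) + (1-p) * V(k+1, i+1)].
  V(2,0) = exp(-r*dt) * [p*0.000000 + (1-p)*0.000000] = 0.000000
  V(2,1) = exp(-r*dt) * [p*0.000000 + (1-p)*8.034198] = 4.401223
  V(2,2) = exp(-r*dt) * [p*8.034198 + (1-p)*16.182411] = 12.447823
  V(1,0) = exp(-r*dt) * [p*0.000000 + (1-p)*4.401223] = 2.411039
  V(1,1) = exp(-r*dt) * [p*4.401223 + (1-p)*12.447823] = 8.781819
  V(0,0) = exp(-r*dt) * [p*2.411039 + (1-p)*8.781819] = 5.886002


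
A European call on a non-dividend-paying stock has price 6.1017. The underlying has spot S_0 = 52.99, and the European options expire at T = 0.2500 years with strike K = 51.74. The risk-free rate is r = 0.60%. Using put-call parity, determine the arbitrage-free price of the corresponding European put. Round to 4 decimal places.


Put-call parity: C - P = S_0 * exp(-qT) - K * exp(-rT).
S_0 * exp(-qT) = 52.9900 * 1.00000000 = 52.99000000
K * exp(-rT) = 51.7400 * 0.99850112 = 51.66244818
P = C - S*exp(-qT) + K*exp(-rT)
P = 6.1017 - 52.99000000 + 51.66244818 = 4.7741

Answer: Put price = 4.7741


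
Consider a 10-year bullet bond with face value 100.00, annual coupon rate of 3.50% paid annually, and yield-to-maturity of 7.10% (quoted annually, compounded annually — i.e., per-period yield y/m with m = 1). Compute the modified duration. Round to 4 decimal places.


Coupon per period c = face * coupon_rate / m = 3.500000
Periods per year m = 1; per-period yield y/m = 0.071000
Number of cashflows N = 10
Cashflows (t years, CF_t, discount factor 1/(1+y/m)^(m*t), PV):
  t = 1.0000: CF_t = 3.500000, DF = 0.933707, PV = 3.267974
  t = 2.0000: CF_t = 3.500000, DF = 0.871808, PV = 3.051329
  t = 3.0000: CF_t = 3.500000, DF = 0.814013, PV = 2.849047
  t = 4.0000: CF_t = 3.500000, DF = 0.760050, PV = 2.660175
  t = 5.0000: CF_t = 3.500000, DF = 0.709664, PV = 2.483823
  t = 6.0000: CF_t = 3.500000, DF = 0.662618, PV = 2.319163
  t = 7.0000: CF_t = 3.500000, DF = 0.618691, PV = 2.165418
  t = 8.0000: CF_t = 3.500000, DF = 0.577676, PV = 2.021866
  t = 9.0000: CF_t = 3.500000, DF = 0.539380, PV = 1.887830
  t = 10.0000: CF_t = 103.500000, DF = 0.503623, PV = 52.124949
Price P = sum_t PV_t = 74.831573
First compute Macaulay numerator sum_t t * PV_t:
  t * PV_t at t = 1.0000: 3.267974
  t * PV_t at t = 2.0000: 6.102659
  t * PV_t at t = 3.0000: 8.547141
  t * PV_t at t = 4.0000: 10.640699
  t * PV_t at t = 5.0000: 12.419116
  t * PV_t at t = 6.0000: 13.914976
  t * PV_t at t = 7.0000: 15.157926
  t * PV_t at t = 8.0000: 16.174925
  t * PV_t at t = 9.0000: 16.990467
  t * PV_t at t = 10.0000: 521.249488
Macaulay duration D = 624.465371 / 74.831573 = 8.344945
Modified duration = D / (1 + y/m) = 8.344945 / (1 + 0.071000) = 7.791732

Answer: Modified duration = 7.7917


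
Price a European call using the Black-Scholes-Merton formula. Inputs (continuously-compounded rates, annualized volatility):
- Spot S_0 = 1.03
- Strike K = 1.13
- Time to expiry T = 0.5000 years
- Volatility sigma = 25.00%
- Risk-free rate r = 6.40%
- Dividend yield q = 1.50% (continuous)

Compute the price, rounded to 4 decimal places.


Answer: Price = 0.0439

Derivation:
d1 = (ln(S/K) + (r - q + 0.5*sigma^2) * T) / (sigma * sqrt(T)) = -0.29717622
d2 = d1 - sigma * sqrt(T) = -0.47395292
exp(-rT) = 0.96850658; exp(-qT) = 0.99252805
C = S_0 * exp(-qT) * N(d1) - K * exp(-rT) * N(d2)
N(d1) = 0.38316599; N(d2) = 0.31776674
C = 1.0300 * 0.99252805 * 0.38316599 - 1.1300 * 0.96850658 * 0.31776674 = 0.0439


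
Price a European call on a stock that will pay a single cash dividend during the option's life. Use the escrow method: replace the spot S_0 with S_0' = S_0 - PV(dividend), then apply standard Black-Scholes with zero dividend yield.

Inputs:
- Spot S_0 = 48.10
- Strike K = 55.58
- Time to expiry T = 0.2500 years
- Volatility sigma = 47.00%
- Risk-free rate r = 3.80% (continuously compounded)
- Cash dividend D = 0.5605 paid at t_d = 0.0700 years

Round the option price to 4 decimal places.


PV(D) = D * exp(-r * t_d) = 0.5605 * 0.99734353 = 0.55901105
S_0' = S_0 - PV(D) = 48.1000 - 0.55901105 = 47.54098895
d1 = (ln(S_0'/K) + (r + sigma^2/2)*T) / (sigma*sqrt(T)) = -0.50688792
d2 = d1 - sigma*sqrt(T) = -0.74188792
exp(-rT) = 0.99054498
N(d1) = 0.30611673; N(d2) = 0.22907762
C = S_0' * N(d1) - K * exp(-rT) * N(d2) = 47.54098895 * 0.30611673 - 55.5800 * 0.99054498 * 0.22907762 = 1.9413

Answer: Price = 1.9413


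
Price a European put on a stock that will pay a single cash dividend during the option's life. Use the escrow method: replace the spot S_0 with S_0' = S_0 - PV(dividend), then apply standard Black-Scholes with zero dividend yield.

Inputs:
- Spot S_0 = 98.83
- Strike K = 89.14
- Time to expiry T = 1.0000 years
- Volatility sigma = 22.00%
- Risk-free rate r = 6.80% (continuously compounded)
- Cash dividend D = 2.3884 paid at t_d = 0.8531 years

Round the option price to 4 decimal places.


PV(D) = D * exp(-r * t_d) = 2.3884 * 0.94363976 = 2.25378919
S_0' = S_0 - PV(D) = 98.8300 - 2.25378919 = 96.57621081
d1 = (ln(S_0'/K) + (r + sigma^2/2)*T) / (sigma*sqrt(T)) = 0.78329217
d2 = d1 - sigma*sqrt(T) = 0.56329217
exp(-rT) = 0.93426047
N(-d1) = 0.21672778; N(-d2) = 0.28661797
P = K * exp(-rT) * N(-d2) - S_0' * N(-d1) = 89.1400 * 0.93426047 * 0.28661797 - 96.57621081 * 0.21672778 = 2.9388

Answer: Price = 2.9388


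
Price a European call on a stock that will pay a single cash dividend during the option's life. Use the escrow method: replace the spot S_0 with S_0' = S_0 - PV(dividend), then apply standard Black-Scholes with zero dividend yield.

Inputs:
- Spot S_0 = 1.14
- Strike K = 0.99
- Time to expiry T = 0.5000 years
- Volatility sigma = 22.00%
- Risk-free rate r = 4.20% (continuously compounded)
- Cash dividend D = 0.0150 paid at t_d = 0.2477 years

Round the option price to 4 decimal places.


Answer: Price = 0.1704

Derivation:
PV(D) = D * exp(-r * t_d) = 0.0150 * 0.98965053 = 0.01484476
S_0' = S_0 - PV(D) = 1.1400 - 0.01484476 = 1.12515524
d1 = (ln(S_0'/K) + (r + sigma^2/2)*T) / (sigma*sqrt(T)) = 1.03540588
d2 = d1 - sigma*sqrt(T) = 0.87984239
exp(-rT) = 0.97921896
N(d1) = 0.84976030; N(d2) = 0.81052765
C = S_0' * N(d1) - K * exp(-rT) * N(d2) = 1.12515524 * 0.84976030 - 0.9900 * 0.97921896 * 0.81052765 = 0.1704


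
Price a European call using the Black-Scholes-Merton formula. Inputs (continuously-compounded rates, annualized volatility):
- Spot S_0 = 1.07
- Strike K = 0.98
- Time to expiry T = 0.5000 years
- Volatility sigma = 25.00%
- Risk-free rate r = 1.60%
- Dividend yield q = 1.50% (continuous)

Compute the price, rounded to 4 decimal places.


Answer: Price = 0.1253

Derivation:
d1 = (ln(S/K) + (r - q + 0.5*sigma^2) * T) / (sigma * sqrt(T)) = 0.58823566
d2 = d1 - sigma * sqrt(T) = 0.41145896
exp(-rT) = 0.99203191; exp(-qT) = 0.99252805
C = S_0 * exp(-qT) * N(d1) - K * exp(-rT) * N(d2)
N(d1) = 0.72181294; N(d2) = 0.65963199
C = 1.0700 * 0.99252805 * 0.72181294 - 0.9800 * 0.99203191 * 0.65963199 = 0.1253


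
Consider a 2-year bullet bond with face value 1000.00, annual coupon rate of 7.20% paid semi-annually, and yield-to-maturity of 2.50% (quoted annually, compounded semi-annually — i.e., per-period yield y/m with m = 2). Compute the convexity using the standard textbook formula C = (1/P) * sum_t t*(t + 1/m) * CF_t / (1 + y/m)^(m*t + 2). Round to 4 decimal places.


Answer: Convexity = 4.5624

Derivation:
Coupon per period c = face * coupon_rate / m = 36.000000
Periods per year m = 2; per-period yield y/m = 0.012500
Number of cashflows N = 4
Cashflows (t years, CF_t, discount factor 1/(1+y/m)^(m*t), PV):
  t = 0.5000: CF_t = 36.000000, DF = 0.987654, PV = 35.555556
  t = 1.0000: CF_t = 36.000000, DF = 0.975461, PV = 35.116598
  t = 1.5000: CF_t = 36.000000, DF = 0.963418, PV = 34.683060
  t = 2.0000: CF_t = 1036.000000, DF = 0.951524, PV = 985.779149
Price P = sum_t PV_t = 1091.134363
Convexity numerator sum_t t*(t + 1/m) * CF_t / (1+y/m)^(m*t + 2):
  t = 0.5000: term = 17.341530
  t = 1.0000: term = 51.382311
  t = 1.5000: term = 101.495923
  t = 2.0000: term = 4807.945858
Convexity = (1/P) * sum = 4978.165621 / 1091.134363 = 4.562376


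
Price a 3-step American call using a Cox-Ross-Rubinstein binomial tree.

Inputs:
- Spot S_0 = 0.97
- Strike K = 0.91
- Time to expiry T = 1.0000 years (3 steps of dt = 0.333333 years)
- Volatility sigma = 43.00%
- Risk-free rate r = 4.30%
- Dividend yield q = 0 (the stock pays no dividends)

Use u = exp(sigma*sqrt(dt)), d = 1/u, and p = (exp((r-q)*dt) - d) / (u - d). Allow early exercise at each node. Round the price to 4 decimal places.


Answer: Price = V(0,0) = 0.2219

Derivation:
dt = T/N = 0.333333
u = exp(sigma*sqrt(dt)) = 1.281794; d = 1/u = 0.780157
p = (exp((r-q)*dt) - d) / (u - d) = 0.467031
Discount per step: exp(-r*dt) = 0.985769
Stock lattice S(k, i) with i counting down-moves:
  k=0: S(0,0) = 0.9700
  k=1: S(1,0) = 1.2433; S(1,1) = 0.7568
  k=2: S(2,0) = 1.5937; S(2,1) = 0.9700; S(2,2) = 0.5904
  k=3: S(3,0) = 2.0428; S(3,1) = 1.2433; S(3,2) = 0.7568; S(3,3) = 0.4606
Terminal payoffs V(N, i) = max(S_T - K, 0):
  V(3,0) = 1.132803; V(3,1) = 0.333340; V(3,2) = 0.000000; V(3,3) = 0.000000
Backward induction: V(k, i) = exp(-r*dt) * [p * V(k+1, i) + (1-p) * V(k+1, i+1)]; then take max(V_cont, immediate exercise) for American.
  V(2,0) = exp(-r*dt) * [p*1.132803 + (1-p)*0.333340] = 0.696656; exercise = 0.683706; V(2,0) = max -> 0.696656
  V(2,1) = exp(-r*dt) * [p*0.333340 + (1-p)*0.000000] = 0.153465; exercise = 0.060000; V(2,1) = max -> 0.153465
  V(2,2) = exp(-r*dt) * [p*0.000000 + (1-p)*0.000000] = 0.000000; exercise = 0.000000; V(2,2) = max -> 0.000000
  V(1,0) = exp(-r*dt) * [p*0.696656 + (1-p)*0.153465] = 0.401357; exercise = 0.333340; V(1,0) = max -> 0.401357
  V(1,1) = exp(-r*dt) * [p*0.153465 + (1-p)*0.000000] = 0.070653; exercise = 0.000000; V(1,1) = max -> 0.070653
  V(0,0) = exp(-r*dt) * [p*0.401357 + (1-p)*0.070653] = 0.221898; exercise = 0.060000; V(0,0) = max -> 0.221898


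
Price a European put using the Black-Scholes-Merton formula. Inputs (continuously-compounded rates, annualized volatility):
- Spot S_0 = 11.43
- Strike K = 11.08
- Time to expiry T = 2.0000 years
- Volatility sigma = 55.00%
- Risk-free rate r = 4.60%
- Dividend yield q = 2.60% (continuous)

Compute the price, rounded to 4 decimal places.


Answer: Price = 2.8116

Derivation:
d1 = (ln(S/K) + (r - q + 0.5*sigma^2) * T) / (sigma * sqrt(T)) = 0.48031809
d2 = d1 - sigma * sqrt(T) = -0.29749937
exp(-rT) = 0.91210515; exp(-qT) = 0.94932887
P = K * exp(-rT) * N(-d2) - S_0 * exp(-qT) * N(-d1)
N(-d1) = 0.31550061; N(-d2) = 0.61695736
P = 11.0800 * 0.91210515 * 0.61695736 - 11.4300 * 0.94932887 * 0.31550061 = 2.8116


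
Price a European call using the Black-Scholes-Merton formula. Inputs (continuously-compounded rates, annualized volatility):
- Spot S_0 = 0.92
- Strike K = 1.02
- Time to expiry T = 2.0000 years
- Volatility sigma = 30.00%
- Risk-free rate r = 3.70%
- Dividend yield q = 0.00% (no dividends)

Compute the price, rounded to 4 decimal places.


Answer: Price = 0.1436

Derivation:
d1 = (ln(S/K) + (r - q + 0.5*sigma^2) * T) / (sigma * sqrt(T)) = 0.14334413
d2 = d1 - sigma * sqrt(T) = -0.28091994
exp(-rT) = 0.92867169; exp(-qT) = 1.00000000
C = S_0 * exp(-qT) * N(d1) - K * exp(-rT) * N(d2)
N(d1) = 0.55699080; N(d2) = 0.38938590
C = 0.9200 * 1.00000000 * 0.55699080 - 1.0200 * 0.92867169 * 0.38938590 = 0.1436


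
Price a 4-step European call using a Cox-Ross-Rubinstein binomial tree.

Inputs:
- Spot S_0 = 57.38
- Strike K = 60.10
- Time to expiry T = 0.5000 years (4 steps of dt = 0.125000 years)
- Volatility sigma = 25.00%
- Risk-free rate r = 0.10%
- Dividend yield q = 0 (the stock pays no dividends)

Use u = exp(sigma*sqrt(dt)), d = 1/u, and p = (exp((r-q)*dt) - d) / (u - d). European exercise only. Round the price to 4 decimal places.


dt = T/N = 0.125000
u = exp(sigma*sqrt(dt)) = 1.092412; d = 1/u = 0.915405
p = (exp((r-q)*dt) - d) / (u - d) = 0.478624
Discount per step: exp(-r*dt) = 0.999875
Stock lattice S(k, i) with i counting down-moves:
  k=0: S(0,0) = 57.3800
  k=1: S(1,0) = 62.6826; S(1,1) = 52.5260
  k=2: S(2,0) = 68.4753; S(2,1) = 57.3800; S(2,2) = 48.0825
  k=3: S(3,0) = 74.8032; S(3,1) = 62.6826; S(3,2) = 52.5260; S(3,3) = 44.0150
  k=4: S(4,0) = 81.7159; S(4,1) = 68.4753; S(4,2) = 57.3800; S(4,3) = 48.0825; S(4,4) = 40.2916
Terminal payoffs V(N, i) = max(S_T - K, 0):
  V(4,0) = 21.615949; V(4,1) = 8.375260; V(4,2) = 0.000000; V(4,3) = 0.000000; V(4,4) = 0.000000
Backward induction: V(k, i) = exp(-r*dt) * [p * V(k+1, i) + (1-p) * V(k+1, i+1)].
  V(3,0) = exp(-r*dt) * [p*21.615949 + (1-p)*8.375260] = 14.710726
  V(3,1) = exp(-r*dt) * [p*8.375260 + (1-p)*0.000000] = 4.008095
  V(3,2) = exp(-r*dt) * [p*0.000000 + (1-p)*0.000000] = 0.000000
  V(3,3) = exp(-r*dt) * [p*0.000000 + (1-p)*0.000000] = 0.000000
  V(2,0) = exp(-r*dt) * [p*14.710726 + (1-p)*4.008095] = 9.129485
  V(2,1) = exp(-r*dt) * [p*4.008095 + (1-p)*0.000000] = 1.918129
  V(2,2) = exp(-r*dt) * [p*0.000000 + (1-p)*0.000000] = 0.000000
  V(1,0) = exp(-r*dt) * [p*9.129485 + (1-p)*1.918129] = 5.368982
  V(1,1) = exp(-r*dt) * [p*1.918129 + (1-p)*0.000000] = 0.917947
  V(0,0) = exp(-r*dt) * [p*5.368982 + (1-p)*0.917947] = 3.047936

Answer: Price = V(0,0) = 3.0479


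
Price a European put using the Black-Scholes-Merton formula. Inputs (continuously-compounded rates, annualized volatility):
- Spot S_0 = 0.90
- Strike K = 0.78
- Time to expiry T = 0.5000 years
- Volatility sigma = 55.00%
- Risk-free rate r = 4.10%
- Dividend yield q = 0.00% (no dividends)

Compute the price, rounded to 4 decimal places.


d1 = (ln(S/K) + (r - q + 0.5*sigma^2) * T) / (sigma * sqrt(T)) = 0.61512079
d2 = d1 - sigma * sqrt(T) = 0.22621206
exp(-rT) = 0.97970870; exp(-qT) = 1.00000000
P = K * exp(-rT) * N(-d2) - S_0 * exp(-qT) * N(-d1)
N(-d1) = 0.26923748; N(-d2) = 0.41051825
P = 0.7800 * 0.97970870 * 0.41051825 - 0.9000 * 1.00000000 * 0.26923748 = 0.0714

Answer: Price = 0.0714


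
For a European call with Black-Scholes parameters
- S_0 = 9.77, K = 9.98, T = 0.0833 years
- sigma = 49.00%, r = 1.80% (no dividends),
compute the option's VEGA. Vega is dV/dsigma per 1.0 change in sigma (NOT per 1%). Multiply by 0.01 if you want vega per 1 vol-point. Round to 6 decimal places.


Answer: Vega = 1.122255

Derivation:
d1 = -0.0690629686; d2 = -0.2104854916
phi(d1) = 0.3979919978; exp(-qT) = 1.0000000000; exp(-rT) = 0.9985017235
Vega = S * exp(-qT) * phi(d1) * sqrt(T) = 9.7700 * 1.0000000000 * 0.3979919978 * 0.2886173938 = 1.122255


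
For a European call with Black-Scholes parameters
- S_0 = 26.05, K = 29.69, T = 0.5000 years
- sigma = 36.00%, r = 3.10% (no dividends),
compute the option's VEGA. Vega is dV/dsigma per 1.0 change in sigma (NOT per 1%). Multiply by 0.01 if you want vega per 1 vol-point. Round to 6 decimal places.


Answer: Vega = 6.969109

Derivation:
d1 = -0.3256325745; d2 = -0.5801910157
phi(d1) = 0.3783419661; exp(-qT) = 1.0000000000; exp(-rT) = 0.9846195068
Vega = S * exp(-qT) * phi(d1) * sqrt(T) = 26.0500 * 1.0000000000 * 0.3783419661 * 0.7071067812 = 6.969109


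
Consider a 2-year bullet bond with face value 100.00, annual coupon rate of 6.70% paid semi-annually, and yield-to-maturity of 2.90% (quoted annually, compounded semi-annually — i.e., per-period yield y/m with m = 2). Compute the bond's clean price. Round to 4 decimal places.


Answer: Price = 107.3323

Derivation:
Coupon per period c = face * coupon_rate / m = 3.350000
Periods per year m = 2; per-period yield y/m = 0.014500
Number of cashflows N = 4
Cashflows (t years, CF_t, discount factor 1/(1+y/m)^(m*t), PV):
  t = 0.5000: CF_t = 3.350000, DF = 0.985707, PV = 3.302119
  t = 1.0000: CF_t = 3.350000, DF = 0.971619, PV = 3.254923
  t = 1.5000: CF_t = 3.350000, DF = 0.957732, PV = 3.208401
  t = 2.0000: CF_t = 103.350000, DF = 0.944043, PV = 97.566848
Price P = sum_t PV_t = 107.332291


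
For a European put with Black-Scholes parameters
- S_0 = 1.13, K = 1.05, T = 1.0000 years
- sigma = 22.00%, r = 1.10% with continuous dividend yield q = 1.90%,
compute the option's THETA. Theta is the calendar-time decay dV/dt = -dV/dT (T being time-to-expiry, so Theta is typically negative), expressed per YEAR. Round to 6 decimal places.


Answer: Theta = -0.047119

Derivation:
d1 = 0.4073975843; d2 = 0.1873975843
phi(d1) = 0.3671719805; exp(-qT) = 0.9811793622; exp(-rT) = 0.9890602788
Theta = -S*exp(-qT)*phi(d1)*sigma/(2*sqrt(T)) + r*K*exp(-rT)*N(-d2) - q*S*exp(-qT)*N(-d1)
N(-d1) = 0.3418580004; N(-d2) = 0.4256744582; sqrt(T) = 1.0000000000
Term 1 = -1.1300 * 0.9811793622 * 0.3671719805 * 0.2200 / (2 * 1.0000000000) = -0.0447805131
Term 2 = 0.0110 * 1.0500 * 0.9890602788 * 0.4256744582 = 0.0048627544
Term 3 = -0.0190 * 1.1300 * 0.9811793622 * 0.3418580004 = -0.0072015536
Theta = -0.0447805131 + (0.0048627544) + (-0.0072015536) = -0.047119


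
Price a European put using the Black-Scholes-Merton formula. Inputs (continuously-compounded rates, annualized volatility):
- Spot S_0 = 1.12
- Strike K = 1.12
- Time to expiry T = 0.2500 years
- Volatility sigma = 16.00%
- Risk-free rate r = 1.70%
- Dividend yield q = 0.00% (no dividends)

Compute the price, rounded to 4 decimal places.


d1 = (ln(S/K) + (r - q + 0.5*sigma^2) * T) / (sigma * sqrt(T)) = 0.09312500
d2 = d1 - sigma * sqrt(T) = 0.01312500
exp(-rT) = 0.99575902; exp(-qT) = 1.00000000
P = K * exp(-rT) * N(-d2) - S_0 * exp(-qT) * N(-d1)
N(-d1) = 0.46290213; N(-d2) = 0.49476403
P = 1.1200 * 0.99575902 * 0.49476403 - 1.1200 * 1.00000000 * 0.46290213 = 0.0333

Answer: Price = 0.0333


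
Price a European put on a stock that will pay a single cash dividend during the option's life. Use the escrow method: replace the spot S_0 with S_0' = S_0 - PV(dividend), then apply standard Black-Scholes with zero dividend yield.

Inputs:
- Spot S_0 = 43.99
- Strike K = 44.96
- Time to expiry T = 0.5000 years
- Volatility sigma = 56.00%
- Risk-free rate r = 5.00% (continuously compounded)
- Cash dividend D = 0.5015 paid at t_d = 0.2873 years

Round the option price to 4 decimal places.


Answer: Price = 7.0329

Derivation:
PV(D) = D * exp(-r * t_d) = 0.5015 * 0.98573768 = 0.49434745
S_0' = S_0 - PV(D) = 43.9900 - 0.49434745 = 43.49565255
d1 = (ln(S_0'/K) + (r + sigma^2/2)*T) / (sigma*sqrt(T)) = 0.17750347
d2 = d1 - sigma*sqrt(T) = -0.21847633
exp(-rT) = 0.97530991
N(-d1) = 0.42955647; N(-d2) = 0.58647100
P = K * exp(-rT) * N(-d2) - S_0' * N(-d1) = 44.9600 * 0.97530991 * 0.58647100 - 43.49565255 * 0.42955647 = 7.0329


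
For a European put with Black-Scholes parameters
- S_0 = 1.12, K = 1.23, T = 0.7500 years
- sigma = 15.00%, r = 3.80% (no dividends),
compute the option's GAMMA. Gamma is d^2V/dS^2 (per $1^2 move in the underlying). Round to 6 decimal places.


d1 = -0.4368461851; d2 = -0.5667499957
phi(d1) = 0.3626359546; exp(-qT) = 1.0000000000; exp(-rT) = 0.9719022941
Gamma = exp(-qT) * phi(d1) / (S * sigma * sqrt(T)) = 1.0000000000 * 0.3626359546 / (1.1200 * 0.1500 * 0.8660254038) = 2.492476

Answer: Gamma = 2.492476


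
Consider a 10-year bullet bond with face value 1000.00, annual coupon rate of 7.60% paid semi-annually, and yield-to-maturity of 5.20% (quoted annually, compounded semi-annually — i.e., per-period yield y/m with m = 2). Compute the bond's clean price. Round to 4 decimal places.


Coupon per period c = face * coupon_rate / m = 38.000000
Periods per year m = 2; per-period yield y/m = 0.026000
Number of cashflows N = 20
Cashflows (t years, CF_t, discount factor 1/(1+y/m)^(m*t), PV):
  t = 0.5000: CF_t = 38.000000, DF = 0.974659, PV = 37.037037
  t = 1.0000: CF_t = 38.000000, DF = 0.949960, PV = 36.098477
  t = 1.5000: CF_t = 38.000000, DF = 0.925887, PV = 35.183700
  t = 2.0000: CF_t = 38.000000, DF = 0.902424, PV = 34.292106
  t = 2.5000: CF_t = 38.000000, DF = 0.879555, PV = 33.423105
  t = 3.0000: CF_t = 38.000000, DF = 0.857266, PV = 32.576126
  t = 3.5000: CF_t = 38.000000, DF = 0.835542, PV = 31.750610
  t = 4.0000: CF_t = 38.000000, DF = 0.814369, PV = 30.946013
  t = 4.5000: CF_t = 38.000000, DF = 0.793732, PV = 30.161807
  t = 5.0000: CF_t = 38.000000, DF = 0.773618, PV = 29.397472
  t = 5.5000: CF_t = 38.000000, DF = 0.754013, PV = 28.652507
  t = 6.0000: CF_t = 38.000000, DF = 0.734906, PV = 27.926420
  t = 6.5000: CF_t = 38.000000, DF = 0.716282, PV = 27.218733
  t = 7.0000: CF_t = 38.000000, DF = 0.698131, PV = 26.528980
  t = 7.5000: CF_t = 38.000000, DF = 0.680440, PV = 25.856705
  t = 8.0000: CF_t = 38.000000, DF = 0.663197, PV = 25.201467
  t = 8.5000: CF_t = 38.000000, DF = 0.646390, PV = 24.562833
  t = 9.0000: CF_t = 38.000000, DF = 0.630010, PV = 23.940383
  t = 9.5000: CF_t = 38.000000, DF = 0.614045, PV = 23.333707
  t = 10.0000: CF_t = 1038.000000, DF = 0.598484, PV = 621.226735
Price P = sum_t PV_t = 1185.314924

Answer: Price = 1185.3149


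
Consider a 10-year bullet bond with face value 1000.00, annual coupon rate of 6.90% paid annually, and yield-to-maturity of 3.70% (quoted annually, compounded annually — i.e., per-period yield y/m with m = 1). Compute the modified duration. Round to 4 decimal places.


Coupon per period c = face * coupon_rate / m = 69.000000
Periods per year m = 1; per-period yield y/m = 0.037000
Number of cashflows N = 10
Cashflows (t years, CF_t, discount factor 1/(1+y/m)^(m*t), PV):
  t = 1.0000: CF_t = 69.000000, DF = 0.964320, PV = 66.538091
  t = 2.0000: CF_t = 69.000000, DF = 0.929913, PV = 64.164022
  t = 3.0000: CF_t = 69.000000, DF = 0.896734, PV = 61.874659
  t = 4.0000: CF_t = 69.000000, DF = 0.864739, PV = 59.666981
  t = 5.0000: CF_t = 69.000000, DF = 0.833885, PV = 57.538072
  t = 6.0000: CF_t = 69.000000, DF = 0.804132, PV = 55.485123
  t = 7.0000: CF_t = 69.000000, DF = 0.775441, PV = 53.505422
  t = 8.0000: CF_t = 69.000000, DF = 0.747773, PV = 51.596357
  t = 9.0000: CF_t = 69.000000, DF = 0.721093, PV = 49.755407
  t = 10.0000: CF_t = 1069.000000, DF = 0.695364, PV = 743.344515
Price P = sum_t PV_t = 1263.468650
First compute Macaulay numerator sum_t t * PV_t:
  t * PV_t at t = 1.0000: 66.538091
  t * PV_t at t = 2.0000: 128.328044
  t * PV_t at t = 3.0000: 185.623978
  t * PV_t at t = 4.0000: 238.667925
  t * PV_t at t = 5.0000: 287.690362
  t * PV_t at t = 6.0000: 332.910737
  t * PV_t at t = 7.0000: 374.537956
  t * PV_t at t = 8.0000: 412.770857
  t * PV_t at t = 9.0000: 447.798663
  t * PV_t at t = 10.0000: 7433.445152
Macaulay duration D = 9908.311765 / 1263.468650 = 7.842151
Modified duration = D / (1 + y/m) = 7.842151 / (1 + 0.037000) = 7.562344

Answer: Modified duration = 7.5623


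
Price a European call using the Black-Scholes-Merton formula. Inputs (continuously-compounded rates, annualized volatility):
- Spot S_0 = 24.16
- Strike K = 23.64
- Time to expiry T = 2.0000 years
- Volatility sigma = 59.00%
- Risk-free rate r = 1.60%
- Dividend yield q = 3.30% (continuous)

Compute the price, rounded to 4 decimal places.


d1 = (ln(S/K) + (r - q + 0.5*sigma^2) * T) / (sigma * sqrt(T)) = 0.40252135
d2 = d1 - sigma * sqrt(T) = -0.43186465
exp(-rT) = 0.96850658; exp(-qT) = 0.93613086
C = S_0 * exp(-qT) * N(d1) - K * exp(-rT) * N(d2)
N(d1) = 0.65634981; N(d2) = 0.33291989
C = 24.1600 * 0.93613086 * 0.65634981 - 23.6400 * 0.96850658 * 0.33291989 = 7.2222

Answer: Price = 7.2222


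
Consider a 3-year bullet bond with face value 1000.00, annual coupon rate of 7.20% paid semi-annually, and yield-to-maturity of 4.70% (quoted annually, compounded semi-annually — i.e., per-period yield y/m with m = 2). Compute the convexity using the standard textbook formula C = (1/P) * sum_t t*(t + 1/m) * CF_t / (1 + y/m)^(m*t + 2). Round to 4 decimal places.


Answer: Convexity = 8.9614

Derivation:
Coupon per period c = face * coupon_rate / m = 36.000000
Periods per year m = 2; per-period yield y/m = 0.023500
Number of cashflows N = 6
Cashflows (t years, CF_t, discount factor 1/(1+y/m)^(m*t), PV):
  t = 0.5000: CF_t = 36.000000, DF = 0.977040, PV = 35.173425
  t = 1.0000: CF_t = 36.000000, DF = 0.954606, PV = 34.365828
  t = 1.5000: CF_t = 36.000000, DF = 0.932688, PV = 33.576773
  t = 2.0000: CF_t = 36.000000, DF = 0.911273, PV = 32.805836
  t = 2.5000: CF_t = 36.000000, DF = 0.890350, PV = 32.052600
  t = 3.0000: CF_t = 1036.000000, DF = 0.869907, PV = 901.223844
Price P = sum_t PV_t = 1069.198306
Convexity numerator sum_t t*(t + 1/m) * CF_t / (1+y/m)^(m*t + 2):
  t = 0.5000: term = 16.788387
  t = 1.0000: term = 49.208754
  t = 1.5000: term = 96.157800
  t = 2.0000: term = 156.583293
  t = 2.5000: term = 229.482110
  t = 3.0000: term = 9033.296774
Convexity = (1/P) * sum = 9581.517119 / 1069.198306 = 8.961403


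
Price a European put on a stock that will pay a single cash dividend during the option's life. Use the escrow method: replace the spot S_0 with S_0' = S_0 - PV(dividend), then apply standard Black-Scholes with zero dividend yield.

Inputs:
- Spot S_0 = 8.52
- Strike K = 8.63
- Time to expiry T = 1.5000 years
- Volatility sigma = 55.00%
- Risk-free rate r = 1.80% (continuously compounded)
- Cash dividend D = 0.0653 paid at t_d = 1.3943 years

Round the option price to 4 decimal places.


Answer: Price = 2.1948

Derivation:
PV(D) = D * exp(-r * t_d) = 0.0653 * 0.97521492 = 0.06368153
S_0' = S_0 - PV(D) = 8.5200 - 0.06368153 = 8.45631847
d1 = (ln(S_0'/K) + (r + sigma^2/2)*T) / (sigma*sqrt(T)) = 0.34670583
d2 = d1 - sigma*sqrt(T) = -0.32690385
exp(-rT) = 0.97336124
N(-d1) = 0.36440616; N(-d2) = 0.62812969
P = K * exp(-rT) * N(-d2) - S_0' * N(-d1) = 8.6300 * 0.97336124 * 0.62812969 - 8.45631847 * 0.36440616 = 2.1948


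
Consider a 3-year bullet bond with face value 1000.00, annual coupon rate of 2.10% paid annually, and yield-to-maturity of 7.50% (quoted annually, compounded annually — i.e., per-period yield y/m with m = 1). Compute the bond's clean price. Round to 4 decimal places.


Coupon per period c = face * coupon_rate / m = 21.000000
Periods per year m = 1; per-period yield y/m = 0.075000
Number of cashflows N = 3
Cashflows (t years, CF_t, discount factor 1/(1+y/m)^(m*t), PV):
  t = 1.0000: CF_t = 21.000000, DF = 0.930233, PV = 19.534884
  t = 2.0000: CF_t = 21.000000, DF = 0.865333, PV = 18.171985
  t = 3.0000: CF_t = 1021.000000, DF = 0.804961, PV = 821.864741
Price P = sum_t PV_t = 859.571610

Answer: Price = 859.5716


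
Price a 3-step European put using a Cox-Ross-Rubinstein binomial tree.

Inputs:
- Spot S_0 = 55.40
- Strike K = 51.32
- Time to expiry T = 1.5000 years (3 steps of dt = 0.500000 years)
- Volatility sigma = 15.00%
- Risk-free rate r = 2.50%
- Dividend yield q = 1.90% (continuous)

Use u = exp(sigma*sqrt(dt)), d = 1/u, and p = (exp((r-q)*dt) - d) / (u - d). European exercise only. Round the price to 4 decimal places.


dt = T/N = 0.500000
u = exp(sigma*sqrt(dt)) = 1.111895; d = 1/u = 0.899365
p = (exp((r-q)*dt) - d) / (u - d) = 0.487645
Discount per step: exp(-r*dt) = 0.987578
Stock lattice S(k, i) with i counting down-moves:
  k=0: S(0,0) = 55.4000
  k=1: S(1,0) = 61.5990; S(1,1) = 49.8248
  k=2: S(2,0) = 68.4916; S(2,1) = 55.4000; S(2,2) = 44.8107
  k=3: S(3,0) = 76.1555; S(3,1) = 61.5990; S(3,2) = 49.8248; S(3,3) = 40.3012
Terminal payoffs V(N, i) = max(K - S_T, 0):
  V(3,0) = 0.000000; V(3,1) = 0.000000; V(3,2) = 1.495164; V(3,3) = 11.018788
Backward induction: V(k, i) = exp(-r*dt) * [p * V(k+1, i) + (1-p) * V(k+1, i+1)].
  V(2,0) = exp(-r*dt) * [p*0.000000 + (1-p)*0.000000] = 0.000000
  V(2,1) = exp(-r*dt) * [p*0.000000 + (1-p)*1.495164] = 0.756538
  V(2,2) = exp(-r*dt) * [p*1.495164 + (1-p)*11.018788] = 6.295452
  V(1,0) = exp(-r*dt) * [p*0.000000 + (1-p)*0.756538] = 0.382801
  V(1,1) = exp(-r*dt) * [p*0.756538 + (1-p)*6.295452] = 3.549777
  V(0,0) = exp(-r*dt) * [p*0.382801 + (1-p)*3.549777] = 1.980505

Answer: Price = V(0,0) = 1.9805


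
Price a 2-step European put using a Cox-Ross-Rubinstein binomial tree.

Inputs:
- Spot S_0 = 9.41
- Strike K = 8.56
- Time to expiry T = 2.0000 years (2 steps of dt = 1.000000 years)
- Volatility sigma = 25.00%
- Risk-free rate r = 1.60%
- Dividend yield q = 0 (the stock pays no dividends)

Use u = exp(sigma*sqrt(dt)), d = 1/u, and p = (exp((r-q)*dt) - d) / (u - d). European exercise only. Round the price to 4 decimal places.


Answer: Price = V(0,0) = 0.7768

Derivation:
dt = T/N = 1.000000
u = exp(sigma*sqrt(dt)) = 1.284025; d = 1/u = 0.778801
p = (exp((r-q)*dt) - d) / (u - d) = 0.469747
Discount per step: exp(-r*dt) = 0.984127
Stock lattice S(k, i) with i counting down-moves:
  k=0: S(0,0) = 9.4100
  k=1: S(1,0) = 12.0827; S(1,1) = 7.3285
  k=2: S(2,0) = 15.5145; S(2,1) = 9.4100; S(2,2) = 5.7075
Terminal payoffs V(N, i) = max(K - S_T, 0):
  V(2,0) = 0.000000; V(2,1) = 0.000000; V(2,2) = 2.852546
Backward induction: V(k, i) = exp(-r*dt) * [p * V(k+1, i) + (1-p) * V(k+1, i+1)].
  V(1,0) = exp(-r*dt) * [p*0.000000 + (1-p)*0.000000] = 0.000000
  V(1,1) = exp(-r*dt) * [p*0.000000 + (1-p)*2.852546] = 1.488562
  V(0,0) = exp(-r*dt) * [p*0.000000 + (1-p)*1.488562] = 0.776785


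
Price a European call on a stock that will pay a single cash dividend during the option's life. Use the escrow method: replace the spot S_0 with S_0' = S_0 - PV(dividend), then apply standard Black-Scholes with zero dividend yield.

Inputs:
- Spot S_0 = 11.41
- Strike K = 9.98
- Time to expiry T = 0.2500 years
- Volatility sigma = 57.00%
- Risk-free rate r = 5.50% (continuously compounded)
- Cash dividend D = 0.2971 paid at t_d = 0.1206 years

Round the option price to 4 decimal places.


PV(D) = D * exp(-r * t_d) = 0.2971 * 0.99338895 = 0.29513586
S_0' = S_0 - PV(D) = 11.4100 - 0.29513586 = 11.11486414
d1 = (ln(S_0'/K) + (r + sigma^2/2)*T) / (sigma*sqrt(T)) = 0.56864117
d2 = d1 - sigma*sqrt(T) = 0.28364117
exp(-rT) = 0.98634410
N(d1) = 0.71520016; N(d2) = 0.61165731
C = S_0' * N(d1) - K * exp(-rT) * N(d2) = 11.11486414 * 0.71520016 - 9.9800 * 0.98634410 * 0.61165731 = 1.9284

Answer: Price = 1.9284


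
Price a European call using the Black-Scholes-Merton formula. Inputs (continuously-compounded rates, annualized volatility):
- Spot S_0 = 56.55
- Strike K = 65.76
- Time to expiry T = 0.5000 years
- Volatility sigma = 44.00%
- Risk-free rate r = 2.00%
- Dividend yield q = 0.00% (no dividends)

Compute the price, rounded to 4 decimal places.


Answer: Price = 3.9923

Derivation:
d1 = (ln(S/K) + (r - q + 0.5*sigma^2) * T) / (sigma * sqrt(T)) = -0.29726302
d2 = d1 - sigma * sqrt(T) = -0.60839001
exp(-rT) = 0.99004983; exp(-qT) = 1.00000000
C = S_0 * exp(-qT) * N(d1) - K * exp(-rT) * N(d2)
N(d1) = 0.38313285; N(d2) = 0.27146442
C = 56.5500 * 1.00000000 * 0.38313285 - 65.7600 * 0.99004983 * 0.27146442 = 3.9923


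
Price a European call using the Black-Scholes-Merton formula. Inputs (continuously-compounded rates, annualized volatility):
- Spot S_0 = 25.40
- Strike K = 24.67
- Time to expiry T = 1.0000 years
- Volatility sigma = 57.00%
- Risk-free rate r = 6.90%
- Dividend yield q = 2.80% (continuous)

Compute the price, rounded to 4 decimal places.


Answer: Price = 6.2297

Derivation:
d1 = (ln(S/K) + (r - q + 0.5*sigma^2) * T) / (sigma * sqrt(T)) = 0.40808990
d2 = d1 - sigma * sqrt(T) = -0.16191010
exp(-rT) = 0.93332668; exp(-qT) = 0.97238837
C = S_0 * exp(-qT) * N(d1) - K * exp(-rT) * N(d2)
N(d1) = 0.65839616; N(d2) = 0.43568832
C = 25.4000 * 0.97238837 * 0.65839616 - 24.6700 * 0.93332668 * 0.43568832 = 6.2297


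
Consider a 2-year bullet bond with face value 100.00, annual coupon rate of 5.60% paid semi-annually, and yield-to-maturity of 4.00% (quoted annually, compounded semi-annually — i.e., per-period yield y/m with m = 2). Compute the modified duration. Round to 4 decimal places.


Coupon per period c = face * coupon_rate / m = 2.800000
Periods per year m = 2; per-period yield y/m = 0.020000
Number of cashflows N = 4
Cashflows (t years, CF_t, discount factor 1/(1+y/m)^(m*t), PV):
  t = 0.5000: CF_t = 2.800000, DF = 0.980392, PV = 2.745098
  t = 1.0000: CF_t = 2.800000, DF = 0.961169, PV = 2.691273
  t = 1.5000: CF_t = 2.800000, DF = 0.942322, PV = 2.638503
  t = 2.0000: CF_t = 102.800000, DF = 0.923845, PV = 94.971310
Price P = sum_t PV_t = 103.046183
First compute Macaulay numerator sum_t t * PV_t:
  t * PV_t at t = 0.5000: 1.372549
  t * PV_t at t = 1.0000: 2.691273
  t * PV_t at t = 1.5000: 3.957754
  t * PV_t at t = 2.0000: 189.942620
Macaulay duration D = 197.964195 / 103.046183 = 1.921121
Modified duration = D / (1 + y/m) = 1.921121 / (1 + 0.020000) = 1.883452

Answer: Modified duration = 1.8835


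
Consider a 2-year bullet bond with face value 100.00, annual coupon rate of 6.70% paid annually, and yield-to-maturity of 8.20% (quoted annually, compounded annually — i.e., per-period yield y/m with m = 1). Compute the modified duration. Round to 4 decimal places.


Coupon per period c = face * coupon_rate / m = 6.700000
Periods per year m = 1; per-period yield y/m = 0.082000
Number of cashflows N = 2
Cashflows (t years, CF_t, discount factor 1/(1+y/m)^(m*t), PV):
  t = 1.0000: CF_t = 6.700000, DF = 0.924214, PV = 6.192237
  t = 2.0000: CF_t = 106.700000, DF = 0.854172, PV = 91.140183
Price P = sum_t PV_t = 97.332420
First compute Macaulay numerator sum_t t * PV_t:
  t * PV_t at t = 1.0000: 6.192237
  t * PV_t at t = 2.0000: 182.280367
Macaulay duration D = 188.472603 / 97.332420 = 1.936381
Modified duration = D / (1 + y/m) = 1.936381 / (1 + 0.082000) = 1.789631

Answer: Modified duration = 1.7896
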